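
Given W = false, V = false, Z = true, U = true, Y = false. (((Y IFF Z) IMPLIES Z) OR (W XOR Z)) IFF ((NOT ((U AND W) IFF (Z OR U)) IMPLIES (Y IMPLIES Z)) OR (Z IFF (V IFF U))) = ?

Y IFF Z = false IFF true = false
(Y IFF Z) IMPLIES Z = false IMPLIES true = true
W XOR Z = false XOR true = true
((Y IFF Z) IMPLIES Z) OR (W XOR Z) = true OR true = true
U AND W = true AND false = false
Z OR U = true OR true = true
(U AND W) IFF (Z OR U) = false IFF true = false
NOT ((U AND W) IFF (Z OR U)) = NOT false = true
Y IMPLIES Z = false IMPLIES true = true
NOT ((U AND W) IFF (Z OR U)) IMPLIES (Y IMPLIES Z) = true IMPLIES true = true
V IFF U = false IFF true = false
Z IFF (V IFF U) = true IFF false = false
(NOT ((U AND W) IFF (Z OR U)) IMPLIES (Y IMPLIES Z)) OR (Z IFF (V IFF U)) = true OR false = true
(((Y IFF Z) IMPLIES Z) OR (W XOR Z)) IFF ((NOT ((U AND W) IFF (Z OR U)) IMPLIES (Y IMPLIES Z)) OR (Z IFF (V IFF U))) = true IFF true = true

true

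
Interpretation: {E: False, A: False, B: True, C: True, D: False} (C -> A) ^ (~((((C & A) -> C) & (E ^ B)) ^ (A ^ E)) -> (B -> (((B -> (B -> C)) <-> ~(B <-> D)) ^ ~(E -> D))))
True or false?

True

C -> A = True -> False = False
C & A = True & False = False
(C & A) -> C = False -> True = True
E ^ B = False ^ True = True
((C & A) -> C) & (E ^ B) = True & True = True
A ^ E = False ^ False = False
(((C & A) -> C) & (E ^ B)) ^ (A ^ E) = True ^ False = True
~((((C & A) -> C) & (E ^ B)) ^ (A ^ E)) = ~True = False
B -> C = True -> True = True
B -> (B -> C) = True -> True = True
B <-> D = True <-> False = False
~(B <-> D) = ~False = True
(B -> (B -> C)) <-> ~(B <-> D) = True <-> True = True
E -> D = False -> False = True
~(E -> D) = ~True = False
((B -> (B -> C)) <-> ~(B <-> D)) ^ ~(E -> D) = True ^ False = True
B -> (((B -> (B -> C)) <-> ~(B <-> D)) ^ ~(E -> D)) = True -> True = True
~((((C & A) -> C) & (E ^ B)) ^ (A ^ E)) -> (B -> (((B -> (B -> C)) <-> ~(B <-> D)) ^ ~(E -> D))) = False -> True = True
(C -> A) ^ (~((((C & A) -> C) & (E ^ B)) ^ (A ^ E)) -> (B -> (((B -> (B -> C)) <-> ~(B <-> D)) ^ ~(E -> D)))) = False ^ True = True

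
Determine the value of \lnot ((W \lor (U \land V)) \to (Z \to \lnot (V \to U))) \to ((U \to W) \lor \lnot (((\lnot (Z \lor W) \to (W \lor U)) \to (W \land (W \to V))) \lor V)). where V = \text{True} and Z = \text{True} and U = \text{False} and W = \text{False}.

\text{True}

Substituting V=\text{True}, Z=\text{True}, U=\text{False}, W=\text{False}:
U \land V = \text{False} \land \text{True} = \text{False}
W \lor (U \land V) = \text{False} \lor \text{False} = \text{False}
V \to U = \text{True} \to \text{False} = \text{False}
\lnot (V \to U) = \lnot \text{False} = \text{True}
Z \to \lnot (V \to U) = \text{True} \to \text{True} = \text{True}
(W \lor (U \land V)) \to (Z \to \lnot (V \to U)) = \text{False} \to \text{True} = \text{True}
\lnot ((W \lor (U \land V)) \to (Z \to \lnot (V \to U))) = \lnot \text{True} = \text{False}
U \to W = \text{False} \to \text{False} = \text{True}
Z \lor W = \text{True} \lor \text{False} = \text{True}
\lnot (Z \lor W) = \lnot \text{True} = \text{False}
W \lor U = \text{False} \lor \text{False} = \text{False}
\lnot (Z \lor W) \to (W \lor U) = \text{False} \to \text{False} = \text{True}
W \to V = \text{False} \to \text{True} = \text{True}
W \land (W \to V) = \text{False} \land \text{True} = \text{False}
(\lnot (Z \lor W) \to (W \lor U)) \to (W \land (W \to V)) = \text{True} \to \text{False} = \text{False}
((\lnot (Z \lor W) \to (W \lor U)) \to (W \land (W \to V))) \lor V = \text{False} \lor \text{True} = \text{True}
\lnot (((\lnot (Z \lor W) \to (W \lor U)) \to (W \land (W \to V))) \lor V) = \lnot \text{True} = \text{False}
(U \to W) \lor \lnot (((\lnot (Z \lor W) \to (W \lor U)) \to (W \land (W \to V))) \lor V) = \text{True} \lor \text{False} = \text{True}
\lnot ((W \lor (U \land V)) \to (Z \to \lnot (V \to U))) \to ((U \to W) \lor \lnot (((\lnot (Z \lor W) \to (W \lor U)) \to (W \land (W \to V))) \lor V)) = \text{False} \to \text{True} = \text{True}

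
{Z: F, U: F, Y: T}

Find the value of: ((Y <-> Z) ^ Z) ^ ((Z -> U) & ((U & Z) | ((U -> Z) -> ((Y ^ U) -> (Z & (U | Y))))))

Y <-> Z = T <-> F = F
(Y <-> Z) ^ Z = F ^ F = F
Z -> U = F -> F = T
U & Z = F & F = F
U -> Z = F -> F = T
Y ^ U = T ^ F = T
U | Y = F | T = T
Z & (U | Y) = F & T = F
(Y ^ U) -> (Z & (U | Y)) = T -> F = F
(U -> Z) -> ((Y ^ U) -> (Z & (U | Y))) = T -> F = F
(U & Z) | ((U -> Z) -> ((Y ^ U) -> (Z & (U | Y)))) = F | F = F
(Z -> U) & ((U & Z) | ((U -> Z) -> ((Y ^ U) -> (Z & (U | Y))))) = T & F = F
((Y <-> Z) ^ Z) ^ ((Z -> U) & ((U & Z) | ((U -> Z) -> ((Y ^ U) -> (Z & (U | Y)))))) = F ^ F = F

F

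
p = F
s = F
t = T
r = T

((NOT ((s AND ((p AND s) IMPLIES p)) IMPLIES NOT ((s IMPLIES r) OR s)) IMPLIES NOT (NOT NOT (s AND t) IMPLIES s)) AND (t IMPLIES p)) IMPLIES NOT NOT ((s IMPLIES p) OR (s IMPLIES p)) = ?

Substituting p=F, s=F, t=T, r=T:
p AND s = F AND F = F
(p AND s) IMPLIES p = F IMPLIES F = T
s AND ((p AND s) IMPLIES p) = F AND T = F
s IMPLIES r = F IMPLIES T = T
(s IMPLIES r) OR s = T OR F = T
NOT ((s IMPLIES r) OR s) = NOT T = F
(s AND ((p AND s) IMPLIES p)) IMPLIES NOT ((s IMPLIES r) OR s) = F IMPLIES F = T
NOT ((s AND ((p AND s) IMPLIES p)) IMPLIES NOT ((s IMPLIES r) OR s)) = NOT T = F
s AND t = F AND T = F
NOT (s AND t) = NOT F = T
NOT NOT (s AND t) = NOT T = F
NOT NOT (s AND t) IMPLIES s = F IMPLIES F = T
NOT (NOT NOT (s AND t) IMPLIES s) = NOT T = F
NOT ((s AND ((p AND s) IMPLIES p)) IMPLIES NOT ((s IMPLIES r) OR s)) IMPLIES NOT (NOT NOT (s AND t) IMPLIES s) = F IMPLIES F = T
t IMPLIES p = T IMPLIES F = F
(NOT ((s AND ((p AND s) IMPLIES p)) IMPLIES NOT ((s IMPLIES r) OR s)) IMPLIES NOT (NOT NOT (s AND t) IMPLIES s)) AND (t IMPLIES p) = T AND F = F
s IMPLIES p = F IMPLIES F = T
s IMPLIES p = F IMPLIES F = T
(s IMPLIES p) OR (s IMPLIES p) = T OR T = T
NOT ((s IMPLIES p) OR (s IMPLIES p)) = NOT T = F
NOT NOT ((s IMPLIES p) OR (s IMPLIES p)) = NOT F = T
((NOT ((s AND ((p AND s) IMPLIES p)) IMPLIES NOT ((s IMPLIES r) OR s)) IMPLIES NOT (NOT NOT (s AND t) IMPLIES s)) AND (t IMPLIES p)) IMPLIES NOT NOT ((s IMPLIES p) OR (s IMPLIES p)) = F IMPLIES T = T

T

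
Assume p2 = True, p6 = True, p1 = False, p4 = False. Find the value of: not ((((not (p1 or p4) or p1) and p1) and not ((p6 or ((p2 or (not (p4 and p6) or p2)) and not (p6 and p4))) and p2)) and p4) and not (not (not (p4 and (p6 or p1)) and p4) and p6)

False

p1 or p4 = False or False = False
not (p1 or p4) = not False = True
not (p1 or p4) or p1 = True or False = True
(not (p1 or p4) or p1) and p1 = True and False = False
p4 and p6 = False and True = False
not (p4 and p6) = not False = True
not (p4 and p6) or p2 = True or True = True
p2 or (not (p4 and p6) or p2) = True or True = True
p6 and p4 = True and False = False
not (p6 and p4) = not False = True
(p2 or (not (p4 and p6) or p2)) and not (p6 and p4) = True and True = True
p6 or ((p2 or (not (p4 and p6) or p2)) and not (p6 and p4)) = True or True = True
(p6 or ((p2 or (not (p4 and p6) or p2)) and not (p6 and p4))) and p2 = True and True = True
not ((p6 or ((p2 or (not (p4 and p6) or p2)) and not (p6 and p4))) and p2) = not True = False
((not (p1 or p4) or p1) and p1) and not ((p6 or ((p2 or (not (p4 and p6) or p2)) and not (p6 and p4))) and p2) = False and False = False
(((not (p1 or p4) or p1) and p1) and not ((p6 or ((p2 or (not (p4 and p6) or p2)) and not (p6 and p4))) and p2)) and p4 = False and False = False
not ((((not (p1 or p4) or p1) and p1) and not ((p6 or ((p2 or (not (p4 and p6) or p2)) and not (p6 and p4))) and p2)) and p4) = not False = True
p6 or p1 = True or False = True
p4 and (p6 or p1) = False and True = False
not (p4 and (p6 or p1)) = not False = True
not (p4 and (p6 or p1)) and p4 = True and False = False
not (not (p4 and (p6 or p1)) and p4) = not False = True
not (not (p4 and (p6 or p1)) and p4) and p6 = True and True = True
not (not (not (p4 and (p6 or p1)) and p4) and p6) = not True = False
not ((((not (p1 or p4) or p1) and p1) and not ((p6 or ((p2 or (not (p4 and p6) or p2)) and not (p6 and p4))) and p2)) and p4) and not (not (not (p4 and (p6 or p1)) and p4) and p6) = True and False = False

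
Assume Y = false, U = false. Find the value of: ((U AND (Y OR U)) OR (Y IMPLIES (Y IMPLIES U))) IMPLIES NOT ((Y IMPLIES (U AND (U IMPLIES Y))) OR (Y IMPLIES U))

Y OR U = false OR false = false
U AND (Y OR U) = false AND false = false
Y IMPLIES U = false IMPLIES false = true
Y IMPLIES (Y IMPLIES U) = false IMPLIES true = true
(U AND (Y OR U)) OR (Y IMPLIES (Y IMPLIES U)) = false OR true = true
U IMPLIES Y = false IMPLIES false = true
U AND (U IMPLIES Y) = false AND true = false
Y IMPLIES (U AND (U IMPLIES Y)) = false IMPLIES false = true
Y IMPLIES U = false IMPLIES false = true
(Y IMPLIES (U AND (U IMPLIES Y))) OR (Y IMPLIES U) = true OR true = true
NOT ((Y IMPLIES (U AND (U IMPLIES Y))) OR (Y IMPLIES U)) = NOT true = false
((U AND (Y OR U)) OR (Y IMPLIES (Y IMPLIES U))) IMPLIES NOT ((Y IMPLIES (U AND (U IMPLIES Y))) OR (Y IMPLIES U)) = true IMPLIES false = false

false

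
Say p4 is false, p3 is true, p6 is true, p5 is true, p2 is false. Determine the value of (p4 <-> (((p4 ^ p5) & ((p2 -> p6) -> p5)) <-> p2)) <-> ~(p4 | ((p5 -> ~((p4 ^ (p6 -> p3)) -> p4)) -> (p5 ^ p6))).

T

Substituting p4=F, p3=T, p6=T, p5=T, p2=F:
p4 ^ p5 = F ^ T = T
p2 -> p6 = F -> T = T
(p2 -> p6) -> p5 = T -> T = T
(p4 ^ p5) & ((p2 -> p6) -> p5) = T & T = T
((p4 ^ p5) & ((p2 -> p6) -> p5)) <-> p2 = T <-> F = F
p4 <-> (((p4 ^ p5) & ((p2 -> p6) -> p5)) <-> p2) = F <-> F = T
p6 -> p3 = T -> T = T
p4 ^ (p6 -> p3) = F ^ T = T
(p4 ^ (p6 -> p3)) -> p4 = T -> F = F
~((p4 ^ (p6 -> p3)) -> p4) = ~F = T
p5 -> ~((p4 ^ (p6 -> p3)) -> p4) = T -> T = T
p5 ^ p6 = T ^ T = F
(p5 -> ~((p4 ^ (p6 -> p3)) -> p4)) -> (p5 ^ p6) = T -> F = F
p4 | ((p5 -> ~((p4 ^ (p6 -> p3)) -> p4)) -> (p5 ^ p6)) = F | F = F
~(p4 | ((p5 -> ~((p4 ^ (p6 -> p3)) -> p4)) -> (p5 ^ p6))) = ~F = T
(p4 <-> (((p4 ^ p5) & ((p2 -> p6) -> p5)) <-> p2)) <-> ~(p4 | ((p5 -> ~((p4 ^ (p6 -> p3)) -> p4)) -> (p5 ^ p6))) = T <-> T = T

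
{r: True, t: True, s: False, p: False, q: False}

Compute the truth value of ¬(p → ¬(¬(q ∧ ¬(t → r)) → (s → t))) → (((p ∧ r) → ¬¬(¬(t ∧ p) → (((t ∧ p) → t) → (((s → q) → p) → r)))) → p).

True

t → r = True → True = True
¬(t → r) = ¬True = False
q ∧ ¬(t → r) = False ∧ False = False
¬(q ∧ ¬(t → r)) = ¬False = True
s → t = False → True = True
¬(q ∧ ¬(t → r)) → (s → t) = True → True = True
¬(¬(q ∧ ¬(t → r)) → (s → t)) = ¬True = False
p → ¬(¬(q ∧ ¬(t → r)) → (s → t)) = False → False = True
¬(p → ¬(¬(q ∧ ¬(t → r)) → (s → t))) = ¬True = False
p ∧ r = False ∧ True = False
t ∧ p = True ∧ False = False
¬(t ∧ p) = ¬False = True
t ∧ p = True ∧ False = False
(t ∧ p) → t = False → True = True
s → q = False → False = True
(s → q) → p = True → False = False
((s → q) → p) → r = False → True = True
((t ∧ p) → t) → (((s → q) → p) → r) = True → True = True
¬(t ∧ p) → (((t ∧ p) → t) → (((s → q) → p) → r)) = True → True = True
¬(¬(t ∧ p) → (((t ∧ p) → t) → (((s → q) → p) → r))) = ¬True = False
¬¬(¬(t ∧ p) → (((t ∧ p) → t) → (((s → q) → p) → r))) = ¬False = True
(p ∧ r) → ¬¬(¬(t ∧ p) → (((t ∧ p) → t) → (((s → q) → p) → r))) = False → True = True
((p ∧ r) → ¬¬(¬(t ∧ p) → (((t ∧ p) → t) → (((s → q) → p) → r)))) → p = True → False = False
¬(p → ¬(¬(q ∧ ¬(t → r)) → (s → t))) → (((p ∧ r) → ¬¬(¬(t ∧ p) → (((t ∧ p) → t) → (((s → q) → p) → r)))) → p) = False → False = True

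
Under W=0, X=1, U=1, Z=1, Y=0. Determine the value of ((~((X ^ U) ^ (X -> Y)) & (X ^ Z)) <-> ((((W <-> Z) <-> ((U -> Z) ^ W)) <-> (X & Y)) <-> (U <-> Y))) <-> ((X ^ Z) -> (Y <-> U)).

X ^ U = 1 ^ 1 = 0
X -> Y = 1 -> 0 = 0
(X ^ U) ^ (X -> Y) = 0 ^ 0 = 0
~((X ^ U) ^ (X -> Y)) = ~0 = 1
X ^ Z = 1 ^ 1 = 0
~((X ^ U) ^ (X -> Y)) & (X ^ Z) = 1 & 0 = 0
W <-> Z = 0 <-> 1 = 0
U -> Z = 1 -> 1 = 1
(U -> Z) ^ W = 1 ^ 0 = 1
(W <-> Z) <-> ((U -> Z) ^ W) = 0 <-> 1 = 0
X & Y = 1 & 0 = 0
((W <-> Z) <-> ((U -> Z) ^ W)) <-> (X & Y) = 0 <-> 0 = 1
U <-> Y = 1 <-> 0 = 0
(((W <-> Z) <-> ((U -> Z) ^ W)) <-> (X & Y)) <-> (U <-> Y) = 1 <-> 0 = 0
(~((X ^ U) ^ (X -> Y)) & (X ^ Z)) <-> ((((W <-> Z) <-> ((U -> Z) ^ W)) <-> (X & Y)) <-> (U <-> Y)) = 0 <-> 0 = 1
X ^ Z = 1 ^ 1 = 0
Y <-> U = 0 <-> 1 = 0
(X ^ Z) -> (Y <-> U) = 0 -> 0 = 1
((~((X ^ U) ^ (X -> Y)) & (X ^ Z)) <-> ((((W <-> Z) <-> ((U -> Z) ^ W)) <-> (X & Y)) <-> (U <-> Y))) <-> ((X ^ Z) -> (Y <-> U)) = 1 <-> 1 = 1

1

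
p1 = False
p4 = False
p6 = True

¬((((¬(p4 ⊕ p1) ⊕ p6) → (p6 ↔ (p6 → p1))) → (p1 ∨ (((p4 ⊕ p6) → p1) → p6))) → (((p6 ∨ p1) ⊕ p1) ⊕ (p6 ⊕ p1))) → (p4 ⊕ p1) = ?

p4 ⊕ p1 = False ⊕ False = False
¬(p4 ⊕ p1) = ¬False = True
¬(p4 ⊕ p1) ⊕ p6 = True ⊕ True = False
p6 → p1 = True → False = False
p6 ↔ (p6 → p1) = True ↔ False = False
(¬(p4 ⊕ p1) ⊕ p6) → (p6 ↔ (p6 → p1)) = False → False = True
p4 ⊕ p6 = False ⊕ True = True
(p4 ⊕ p6) → p1 = True → False = False
((p4 ⊕ p6) → p1) → p6 = False → True = True
p1 ∨ (((p4 ⊕ p6) → p1) → p6) = False ∨ True = True
((¬(p4 ⊕ p1) ⊕ p6) → (p6 ↔ (p6 → p1))) → (p1 ∨ (((p4 ⊕ p6) → p1) → p6)) = True → True = True
p6 ∨ p1 = True ∨ False = True
(p6 ∨ p1) ⊕ p1 = True ⊕ False = True
p6 ⊕ p1 = True ⊕ False = True
((p6 ∨ p1) ⊕ p1) ⊕ (p6 ⊕ p1) = True ⊕ True = False
(((¬(p4 ⊕ p1) ⊕ p6) → (p6 ↔ (p6 → p1))) → (p1 ∨ (((p4 ⊕ p6) → p1) → p6))) → (((p6 ∨ p1) ⊕ p1) ⊕ (p6 ⊕ p1)) = True → False = False
¬((((¬(p4 ⊕ p1) ⊕ p6) → (p6 ↔ (p6 → p1))) → (p1 ∨ (((p4 ⊕ p6) → p1) → p6))) → (((p6 ∨ p1) ⊕ p1) ⊕ (p6 ⊕ p1))) = ¬False = True
p4 ⊕ p1 = False ⊕ False = False
¬((((¬(p4 ⊕ p1) ⊕ p6) → (p6 ↔ (p6 → p1))) → (p1 ∨ (((p4 ⊕ p6) → p1) → p6))) → (((p6 ∨ p1) ⊕ p1) ⊕ (p6 ⊕ p1))) → (p4 ⊕ p1) = True → False = False

False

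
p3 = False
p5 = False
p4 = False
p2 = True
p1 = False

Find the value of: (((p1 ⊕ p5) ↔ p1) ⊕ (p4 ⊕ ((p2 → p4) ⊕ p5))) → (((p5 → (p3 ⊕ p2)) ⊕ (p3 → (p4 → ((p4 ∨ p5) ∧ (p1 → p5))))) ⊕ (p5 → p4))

True

p1 ⊕ p5 = False ⊕ False = False
(p1 ⊕ p5) ↔ p1 = False ↔ False = True
p2 → p4 = True → False = False
(p2 → p4) ⊕ p5 = False ⊕ False = False
p4 ⊕ ((p2 → p4) ⊕ p5) = False ⊕ False = False
((p1 ⊕ p5) ↔ p1) ⊕ (p4 ⊕ ((p2 → p4) ⊕ p5)) = True ⊕ False = True
p3 ⊕ p2 = False ⊕ True = True
p5 → (p3 ⊕ p2) = False → True = True
p4 ∨ p5 = False ∨ False = False
p1 → p5 = False → False = True
(p4 ∨ p5) ∧ (p1 → p5) = False ∧ True = False
p4 → ((p4 ∨ p5) ∧ (p1 → p5)) = False → False = True
p3 → (p4 → ((p4 ∨ p5) ∧ (p1 → p5))) = False → True = True
(p5 → (p3 ⊕ p2)) ⊕ (p3 → (p4 → ((p4 ∨ p5) ∧ (p1 → p5)))) = True ⊕ True = False
p5 → p4 = False → False = True
((p5 → (p3 ⊕ p2)) ⊕ (p3 → (p4 → ((p4 ∨ p5) ∧ (p1 → p5))))) ⊕ (p5 → p4) = False ⊕ True = True
(((p1 ⊕ p5) ↔ p1) ⊕ (p4 ⊕ ((p2 → p4) ⊕ p5))) → (((p5 → (p3 ⊕ p2)) ⊕ (p3 → (p4 → ((p4 ∨ p5) ∧ (p1 → p5))))) ⊕ (p5 → p4)) = True → True = True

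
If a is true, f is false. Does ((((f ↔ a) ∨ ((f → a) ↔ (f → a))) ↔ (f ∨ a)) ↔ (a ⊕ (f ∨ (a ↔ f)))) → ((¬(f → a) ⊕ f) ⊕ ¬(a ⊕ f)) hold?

f ↔ a = F ↔ T = F
f → a = F → T = T
f → a = F → T = T
(f → a) ↔ (f → a) = T ↔ T = T
(f ↔ a) ∨ ((f → a) ↔ (f → a)) = F ∨ T = T
f ∨ a = F ∨ T = T
((f ↔ a) ∨ ((f → a) ↔ (f → a))) ↔ (f ∨ a) = T ↔ T = T
a ↔ f = T ↔ F = F
f ∨ (a ↔ f) = F ∨ F = F
a ⊕ (f ∨ (a ↔ f)) = T ⊕ F = T
(((f ↔ a) ∨ ((f → a) ↔ (f → a))) ↔ (f ∨ a)) ↔ (a ⊕ (f ∨ (a ↔ f))) = T ↔ T = T
f → a = F → T = T
¬(f → a) = ¬T = F
¬(f → a) ⊕ f = F ⊕ F = F
a ⊕ f = T ⊕ F = T
¬(a ⊕ f) = ¬T = F
(¬(f → a) ⊕ f) ⊕ ¬(a ⊕ f) = F ⊕ F = F
((((f ↔ a) ∨ ((f → a) ↔ (f → a))) ↔ (f ∨ a)) ↔ (a ⊕ (f ∨ (a ↔ f)))) → ((¬(f → a) ⊕ f) ⊕ ¬(a ⊕ f)) = T → F = F

F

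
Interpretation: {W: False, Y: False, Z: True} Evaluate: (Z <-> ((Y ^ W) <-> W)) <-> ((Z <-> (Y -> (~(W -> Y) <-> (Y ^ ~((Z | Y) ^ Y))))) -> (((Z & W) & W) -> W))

Y ^ W = False ^ False = False
(Y ^ W) <-> W = False <-> False = True
Z <-> ((Y ^ W) <-> W) = True <-> True = True
W -> Y = False -> False = True
~(W -> Y) = ~True = False
Z | Y = True | False = True
(Z | Y) ^ Y = True ^ False = True
~((Z | Y) ^ Y) = ~True = False
Y ^ ~((Z | Y) ^ Y) = False ^ False = False
~(W -> Y) <-> (Y ^ ~((Z | Y) ^ Y)) = False <-> False = True
Y -> (~(W -> Y) <-> (Y ^ ~((Z | Y) ^ Y))) = False -> True = True
Z <-> (Y -> (~(W -> Y) <-> (Y ^ ~((Z | Y) ^ Y)))) = True <-> True = True
Z & W = True & False = False
(Z & W) & W = False & False = False
((Z & W) & W) -> W = False -> False = True
(Z <-> (Y -> (~(W -> Y) <-> (Y ^ ~((Z | Y) ^ Y))))) -> (((Z & W) & W) -> W) = True -> True = True
(Z <-> ((Y ^ W) <-> W)) <-> ((Z <-> (Y -> (~(W -> Y) <-> (Y ^ ~((Z | Y) ^ Y))))) -> (((Z & W) & W) -> W)) = True <-> True = True

True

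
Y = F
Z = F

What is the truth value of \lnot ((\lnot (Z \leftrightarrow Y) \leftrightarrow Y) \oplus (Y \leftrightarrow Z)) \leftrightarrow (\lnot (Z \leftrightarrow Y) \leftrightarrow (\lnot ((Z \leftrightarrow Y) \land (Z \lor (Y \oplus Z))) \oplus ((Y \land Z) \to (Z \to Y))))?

Substituting Y=F, Z=F:
Z \leftrightarrow Y = F \leftrightarrow F = T
\lnot (Z \leftrightarrow Y) = \lnot T = F
\lnot (Z \leftrightarrow Y) \leftrightarrow Y = F \leftrightarrow F = T
Y \leftrightarrow Z = F \leftrightarrow F = T
(\lnot (Z \leftrightarrow Y) \leftrightarrow Y) \oplus (Y \leftrightarrow Z) = T \oplus T = F
\lnot ((\lnot (Z \leftrightarrow Y) \leftrightarrow Y) \oplus (Y \leftrightarrow Z)) = \lnot F = T
Z \leftrightarrow Y = F \leftrightarrow F = T
\lnot (Z \leftrightarrow Y) = \lnot T = F
Z \leftrightarrow Y = F \leftrightarrow F = T
Y \oplus Z = F \oplus F = F
Z \lor (Y \oplus Z) = F \lor F = F
(Z \leftrightarrow Y) \land (Z \lor (Y \oplus Z)) = T \land F = F
\lnot ((Z \leftrightarrow Y) \land (Z \lor (Y \oplus Z))) = \lnot F = T
Y \land Z = F \land F = F
Z \to Y = F \to F = T
(Y \land Z) \to (Z \to Y) = F \to T = T
\lnot ((Z \leftrightarrow Y) \land (Z \lor (Y \oplus Z))) \oplus ((Y \land Z) \to (Z \to Y)) = T \oplus T = F
\lnot (Z \leftrightarrow Y) \leftrightarrow (\lnot ((Z \leftrightarrow Y) \land (Z \lor (Y \oplus Z))) \oplus ((Y \land Z) \to (Z \to Y))) = F \leftrightarrow F = T
\lnot ((\lnot (Z \leftrightarrow Y) \leftrightarrow Y) \oplus (Y \leftrightarrow Z)) \leftrightarrow (\lnot (Z \leftrightarrow Y) \leftrightarrow (\lnot ((Z \leftrightarrow Y) \land (Z \lor (Y \oplus Z))) \oplus ((Y \land Z) \to (Z \to Y)))) = T \leftrightarrow T = T

T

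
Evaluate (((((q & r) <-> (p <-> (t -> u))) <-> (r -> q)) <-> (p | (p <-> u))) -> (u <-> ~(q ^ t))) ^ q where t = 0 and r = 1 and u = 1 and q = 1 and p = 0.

1

q & r = 1 & 1 = 1
t -> u = 0 -> 1 = 1
p <-> (t -> u) = 0 <-> 1 = 0
(q & r) <-> (p <-> (t -> u)) = 1 <-> 0 = 0
r -> q = 1 -> 1 = 1
((q & r) <-> (p <-> (t -> u))) <-> (r -> q) = 0 <-> 1 = 0
p <-> u = 0 <-> 1 = 0
p | (p <-> u) = 0 | 0 = 0
(((q & r) <-> (p <-> (t -> u))) <-> (r -> q)) <-> (p | (p <-> u)) = 0 <-> 0 = 1
q ^ t = 1 ^ 0 = 1
~(q ^ t) = ~1 = 0
u <-> ~(q ^ t) = 1 <-> 0 = 0
((((q & r) <-> (p <-> (t -> u))) <-> (r -> q)) <-> (p | (p <-> u))) -> (u <-> ~(q ^ t)) = 1 -> 0 = 0
(((((q & r) <-> (p <-> (t -> u))) <-> (r -> q)) <-> (p | (p <-> u))) -> (u <-> ~(q ^ t))) ^ q = 0 ^ 1 = 1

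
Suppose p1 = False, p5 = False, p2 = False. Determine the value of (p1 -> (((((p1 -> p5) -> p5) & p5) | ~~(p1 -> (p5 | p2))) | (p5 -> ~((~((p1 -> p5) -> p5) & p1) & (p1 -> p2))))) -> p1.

False

Substituting p1=False, p5=False, p2=False:
p1 -> p5 = False -> False = True
(p1 -> p5) -> p5 = True -> False = False
((p1 -> p5) -> p5) & p5 = False & False = False
p5 | p2 = False | False = False
p1 -> (p5 | p2) = False -> False = True
~(p1 -> (p5 | p2)) = ~True = False
~~(p1 -> (p5 | p2)) = ~False = True
(((p1 -> p5) -> p5) & p5) | ~~(p1 -> (p5 | p2)) = False | True = True
p1 -> p5 = False -> False = True
(p1 -> p5) -> p5 = True -> False = False
~((p1 -> p5) -> p5) = ~False = True
~((p1 -> p5) -> p5) & p1 = True & False = False
p1 -> p2 = False -> False = True
(~((p1 -> p5) -> p5) & p1) & (p1 -> p2) = False & True = False
~((~((p1 -> p5) -> p5) & p1) & (p1 -> p2)) = ~False = True
p5 -> ~((~((p1 -> p5) -> p5) & p1) & (p1 -> p2)) = False -> True = True
((((p1 -> p5) -> p5) & p5) | ~~(p1 -> (p5 | p2))) | (p5 -> ~((~((p1 -> p5) -> p5) & p1) & (p1 -> p2))) = True | True = True
p1 -> (((((p1 -> p5) -> p5) & p5) | ~~(p1 -> (p5 | p2))) | (p5 -> ~((~((p1 -> p5) -> p5) & p1) & (p1 -> p2)))) = False -> True = True
(p1 -> (((((p1 -> p5) -> p5) & p5) | ~~(p1 -> (p5 | p2))) | (p5 -> ~((~((p1 -> p5) -> p5) & p1) & (p1 -> p2))))) -> p1 = True -> False = False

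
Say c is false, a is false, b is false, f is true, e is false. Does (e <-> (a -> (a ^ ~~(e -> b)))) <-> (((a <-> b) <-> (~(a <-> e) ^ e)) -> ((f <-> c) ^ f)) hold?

F

e -> b = F -> F = T
~(e -> b) = ~T = F
~~(e -> b) = ~F = T
a ^ ~~(e -> b) = F ^ T = T
a -> (a ^ ~~(e -> b)) = F -> T = T
e <-> (a -> (a ^ ~~(e -> b))) = F <-> T = F
a <-> b = F <-> F = T
a <-> e = F <-> F = T
~(a <-> e) = ~T = F
~(a <-> e) ^ e = F ^ F = F
(a <-> b) <-> (~(a <-> e) ^ e) = T <-> F = F
f <-> c = T <-> F = F
(f <-> c) ^ f = F ^ T = T
((a <-> b) <-> (~(a <-> e) ^ e)) -> ((f <-> c) ^ f) = F -> T = T
(e <-> (a -> (a ^ ~~(e -> b)))) <-> (((a <-> b) <-> (~(a <-> e) ^ e)) -> ((f <-> c) ^ f)) = F <-> T = F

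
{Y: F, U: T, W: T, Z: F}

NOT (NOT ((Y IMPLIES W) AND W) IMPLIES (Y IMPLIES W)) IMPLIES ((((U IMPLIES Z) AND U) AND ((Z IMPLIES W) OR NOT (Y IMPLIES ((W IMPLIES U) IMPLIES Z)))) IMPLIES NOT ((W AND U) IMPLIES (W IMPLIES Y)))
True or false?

Y IMPLIES W = F IMPLIES T = T
(Y IMPLIES W) AND W = T AND T = T
NOT ((Y IMPLIES W) AND W) = NOT T = F
Y IMPLIES W = F IMPLIES T = T
NOT ((Y IMPLIES W) AND W) IMPLIES (Y IMPLIES W) = F IMPLIES T = T
NOT (NOT ((Y IMPLIES W) AND W) IMPLIES (Y IMPLIES W)) = NOT T = F
U IMPLIES Z = T IMPLIES F = F
(U IMPLIES Z) AND U = F AND T = F
Z IMPLIES W = F IMPLIES T = T
W IMPLIES U = T IMPLIES T = T
(W IMPLIES U) IMPLIES Z = T IMPLIES F = F
Y IMPLIES ((W IMPLIES U) IMPLIES Z) = F IMPLIES F = T
NOT (Y IMPLIES ((W IMPLIES U) IMPLIES Z)) = NOT T = F
(Z IMPLIES W) OR NOT (Y IMPLIES ((W IMPLIES U) IMPLIES Z)) = T OR F = T
((U IMPLIES Z) AND U) AND ((Z IMPLIES W) OR NOT (Y IMPLIES ((W IMPLIES U) IMPLIES Z))) = F AND T = F
W AND U = T AND T = T
W IMPLIES Y = T IMPLIES F = F
(W AND U) IMPLIES (W IMPLIES Y) = T IMPLIES F = F
NOT ((W AND U) IMPLIES (W IMPLIES Y)) = NOT F = T
(((U IMPLIES Z) AND U) AND ((Z IMPLIES W) OR NOT (Y IMPLIES ((W IMPLIES U) IMPLIES Z)))) IMPLIES NOT ((W AND U) IMPLIES (W IMPLIES Y)) = F IMPLIES T = T
NOT (NOT ((Y IMPLIES W) AND W) IMPLIES (Y IMPLIES W)) IMPLIES ((((U IMPLIES Z) AND U) AND ((Z IMPLIES W) OR NOT (Y IMPLIES ((W IMPLIES U) IMPLIES Z)))) IMPLIES NOT ((W AND U) IMPLIES (W IMPLIES Y))) = F IMPLIES T = T

T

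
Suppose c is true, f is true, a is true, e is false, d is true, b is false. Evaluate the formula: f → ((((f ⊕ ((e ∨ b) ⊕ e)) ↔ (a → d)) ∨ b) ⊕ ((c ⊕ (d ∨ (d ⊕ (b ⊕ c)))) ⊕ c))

e ∨ b = F ∨ F = F
(e ∨ b) ⊕ e = F ⊕ F = F
f ⊕ ((e ∨ b) ⊕ e) = T ⊕ F = T
a → d = T → T = T
(f ⊕ ((e ∨ b) ⊕ e)) ↔ (a → d) = T ↔ T = T
((f ⊕ ((e ∨ b) ⊕ e)) ↔ (a → d)) ∨ b = T ∨ F = T
b ⊕ c = F ⊕ T = T
d ⊕ (b ⊕ c) = T ⊕ T = F
d ∨ (d ⊕ (b ⊕ c)) = T ∨ F = T
c ⊕ (d ∨ (d ⊕ (b ⊕ c))) = T ⊕ T = F
(c ⊕ (d ∨ (d ⊕ (b ⊕ c)))) ⊕ c = F ⊕ T = T
(((f ⊕ ((e ∨ b) ⊕ e)) ↔ (a → d)) ∨ b) ⊕ ((c ⊕ (d ∨ (d ⊕ (b ⊕ c)))) ⊕ c) = T ⊕ T = F
f → ((((f ⊕ ((e ∨ b) ⊕ e)) ↔ (a → d)) ∨ b) ⊕ ((c ⊕ (d ∨ (d ⊕ (b ⊕ c)))) ⊕ c)) = T → F = F

F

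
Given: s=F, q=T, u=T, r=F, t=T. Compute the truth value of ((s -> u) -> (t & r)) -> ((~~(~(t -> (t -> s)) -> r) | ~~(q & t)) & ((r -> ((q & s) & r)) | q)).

s -> u = F -> T = T
t & r = T & F = F
(s -> u) -> (t & r) = T -> F = F
t -> s = T -> F = F
t -> (t -> s) = T -> F = F
~(t -> (t -> s)) = ~F = T
~(t -> (t -> s)) -> r = T -> F = F
~(~(t -> (t -> s)) -> r) = ~F = T
~~(~(t -> (t -> s)) -> r) = ~T = F
q & t = T & T = T
~(q & t) = ~T = F
~~(q & t) = ~F = T
~~(~(t -> (t -> s)) -> r) | ~~(q & t) = F | T = T
q & s = T & F = F
(q & s) & r = F & F = F
r -> ((q & s) & r) = F -> F = T
(r -> ((q & s) & r)) | q = T | T = T
(~~(~(t -> (t -> s)) -> r) | ~~(q & t)) & ((r -> ((q & s) & r)) | q) = T & T = T
((s -> u) -> (t & r)) -> ((~~(~(t -> (t -> s)) -> r) | ~~(q & t)) & ((r -> ((q & s) & r)) | q)) = F -> T = T

T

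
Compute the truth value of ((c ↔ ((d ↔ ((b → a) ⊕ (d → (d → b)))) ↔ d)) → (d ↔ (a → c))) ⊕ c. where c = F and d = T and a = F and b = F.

Substituting c=F, d=T, a=F, b=F:
b → a = F → F = T
d → b = T → F = F
d → (d → b) = T → F = F
(b → a) ⊕ (d → (d → b)) = T ⊕ F = T
d ↔ ((b → a) ⊕ (d → (d → b))) = T ↔ T = T
(d ↔ ((b → a) ⊕ (d → (d → b)))) ↔ d = T ↔ T = T
c ↔ ((d ↔ ((b → a) ⊕ (d → (d → b)))) ↔ d) = F ↔ T = F
a → c = F → F = T
d ↔ (a → c) = T ↔ T = T
(c ↔ ((d ↔ ((b → a) ⊕ (d → (d → b)))) ↔ d)) → (d ↔ (a → c)) = F → T = T
((c ↔ ((d ↔ ((b → a) ⊕ (d → (d → b)))) ↔ d)) → (d ↔ (a → c))) ⊕ c = T ⊕ F = T

T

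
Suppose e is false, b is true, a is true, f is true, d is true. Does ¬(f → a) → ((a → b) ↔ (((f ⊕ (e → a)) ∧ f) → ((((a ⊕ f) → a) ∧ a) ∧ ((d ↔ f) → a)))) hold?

Substituting e=F, b=T, a=T, f=T, d=T:
f → a = T → T = T
¬(f → a) = ¬T = F
a → b = T → T = T
e → a = F → T = T
f ⊕ (e → a) = T ⊕ T = F
(f ⊕ (e → a)) ∧ f = F ∧ T = F
a ⊕ f = T ⊕ T = F
(a ⊕ f) → a = F → T = T
((a ⊕ f) → a) ∧ a = T ∧ T = T
d ↔ f = T ↔ T = T
(d ↔ f) → a = T → T = T
(((a ⊕ f) → a) ∧ a) ∧ ((d ↔ f) → a) = T ∧ T = T
((f ⊕ (e → a)) ∧ f) → ((((a ⊕ f) → a) ∧ a) ∧ ((d ↔ f) → a)) = F → T = T
(a → b) ↔ (((f ⊕ (e → a)) ∧ f) → ((((a ⊕ f) → a) ∧ a) ∧ ((d ↔ f) → a))) = T ↔ T = T
¬(f → a) → ((a → b) ↔ (((f ⊕ (e → a)) ∧ f) → ((((a ⊕ f) → a) ∧ a) ∧ ((d ↔ f) → a)))) = F → T = T

T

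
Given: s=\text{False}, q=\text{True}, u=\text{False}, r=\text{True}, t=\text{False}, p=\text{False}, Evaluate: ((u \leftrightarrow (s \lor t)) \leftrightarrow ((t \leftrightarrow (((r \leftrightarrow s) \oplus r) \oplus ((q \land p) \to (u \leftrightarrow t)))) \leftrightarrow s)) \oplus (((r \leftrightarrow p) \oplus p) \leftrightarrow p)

\text{True}

s \lor t = \text{False} \lor \text{False} = \text{False}
u \leftrightarrow (s \lor t) = \text{False} \leftrightarrow \text{False} = \text{True}
r \leftrightarrow s = \text{True} \leftrightarrow \text{False} = \text{False}
(r \leftrightarrow s) \oplus r = \text{False} \oplus \text{True} = \text{True}
q \land p = \text{True} \land \text{False} = \text{False}
u \leftrightarrow t = \text{False} \leftrightarrow \text{False} = \text{True}
(q \land p) \to (u \leftrightarrow t) = \text{False} \to \text{True} = \text{True}
((r \leftrightarrow s) \oplus r) \oplus ((q \land p) \to (u \leftrightarrow t)) = \text{True} \oplus \text{True} = \text{False}
t \leftrightarrow (((r \leftrightarrow s) \oplus r) \oplus ((q \land p) \to (u \leftrightarrow t))) = \text{False} \leftrightarrow \text{False} = \text{True}
(t \leftrightarrow (((r \leftrightarrow s) \oplus r) \oplus ((q \land p) \to (u \leftrightarrow t)))) \leftrightarrow s = \text{True} \leftrightarrow \text{False} = \text{False}
(u \leftrightarrow (s \lor t)) \leftrightarrow ((t \leftrightarrow (((r \leftrightarrow s) \oplus r) \oplus ((q \land p) \to (u \leftrightarrow t)))) \leftrightarrow s) = \text{True} \leftrightarrow \text{False} = \text{False}
r \leftrightarrow p = \text{True} \leftrightarrow \text{False} = \text{False}
(r \leftrightarrow p) \oplus p = \text{False} \oplus \text{False} = \text{False}
((r \leftrightarrow p) \oplus p) \leftrightarrow p = \text{False} \leftrightarrow \text{False} = \text{True}
((u \leftrightarrow (s \lor t)) \leftrightarrow ((t \leftrightarrow (((r \leftrightarrow s) \oplus r) \oplus ((q \land p) \to (u \leftrightarrow t)))) \leftrightarrow s)) \oplus (((r \leftrightarrow p) \oplus p) \leftrightarrow p) = \text{False} \oplus \text{True} = \text{True}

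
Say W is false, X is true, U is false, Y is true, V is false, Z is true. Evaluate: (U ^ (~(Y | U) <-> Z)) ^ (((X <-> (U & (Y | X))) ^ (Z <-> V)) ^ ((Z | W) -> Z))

1

Y | U = 1 | 0 = 1
~(Y | U) = ~1 = 0
~(Y | U) <-> Z = 0 <-> 1 = 0
U ^ (~(Y | U) <-> Z) = 0 ^ 0 = 0
Y | X = 1 | 1 = 1
U & (Y | X) = 0 & 1 = 0
X <-> (U & (Y | X)) = 1 <-> 0 = 0
Z <-> V = 1 <-> 0 = 0
(X <-> (U & (Y | X))) ^ (Z <-> V) = 0 ^ 0 = 0
Z | W = 1 | 0 = 1
(Z | W) -> Z = 1 -> 1 = 1
((X <-> (U & (Y | X))) ^ (Z <-> V)) ^ ((Z | W) -> Z) = 0 ^ 1 = 1
(U ^ (~(Y | U) <-> Z)) ^ (((X <-> (U & (Y | X))) ^ (Z <-> V)) ^ ((Z | W) -> Z)) = 0 ^ 1 = 1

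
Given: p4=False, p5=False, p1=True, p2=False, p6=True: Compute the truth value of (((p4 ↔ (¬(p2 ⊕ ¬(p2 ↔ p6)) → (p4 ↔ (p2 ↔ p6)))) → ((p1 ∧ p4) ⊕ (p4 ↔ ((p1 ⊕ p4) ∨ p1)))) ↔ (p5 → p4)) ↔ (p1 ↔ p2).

False

p2 ↔ p6 = False ↔ True = False
¬(p2 ↔ p6) = ¬False = True
p2 ⊕ ¬(p2 ↔ p6) = False ⊕ True = True
¬(p2 ⊕ ¬(p2 ↔ p6)) = ¬True = False
p2 ↔ p6 = False ↔ True = False
p4 ↔ (p2 ↔ p6) = False ↔ False = True
¬(p2 ⊕ ¬(p2 ↔ p6)) → (p4 ↔ (p2 ↔ p6)) = False → True = True
p4 ↔ (¬(p2 ⊕ ¬(p2 ↔ p6)) → (p4 ↔ (p2 ↔ p6))) = False ↔ True = False
p1 ∧ p4 = True ∧ False = False
p1 ⊕ p4 = True ⊕ False = True
(p1 ⊕ p4) ∨ p1 = True ∨ True = True
p4 ↔ ((p1 ⊕ p4) ∨ p1) = False ↔ True = False
(p1 ∧ p4) ⊕ (p4 ↔ ((p1 ⊕ p4) ∨ p1)) = False ⊕ False = False
(p4 ↔ (¬(p2 ⊕ ¬(p2 ↔ p6)) → (p4 ↔ (p2 ↔ p6)))) → ((p1 ∧ p4) ⊕ (p4 ↔ ((p1 ⊕ p4) ∨ p1))) = False → False = True
p5 → p4 = False → False = True
((p4 ↔ (¬(p2 ⊕ ¬(p2 ↔ p6)) → (p4 ↔ (p2 ↔ p6)))) → ((p1 ∧ p4) ⊕ (p4 ↔ ((p1 ⊕ p4) ∨ p1)))) ↔ (p5 → p4) = True ↔ True = True
p1 ↔ p2 = True ↔ False = False
(((p4 ↔ (¬(p2 ⊕ ¬(p2 ↔ p6)) → (p4 ↔ (p2 ↔ p6)))) → ((p1 ∧ p4) ⊕ (p4 ↔ ((p1 ⊕ p4) ∨ p1)))) ↔ (p5 → p4)) ↔ (p1 ↔ p2) = True ↔ False = False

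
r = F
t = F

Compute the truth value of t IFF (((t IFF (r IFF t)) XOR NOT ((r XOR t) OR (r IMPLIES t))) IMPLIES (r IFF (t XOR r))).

F

Substituting r=F, t=F:
r IFF t = F IFF F = T
t IFF (r IFF t) = F IFF T = F
r XOR t = F XOR F = F
r IMPLIES t = F IMPLIES F = T
(r XOR t) OR (r IMPLIES t) = F OR T = T
NOT ((r XOR t) OR (r IMPLIES t)) = NOT T = F
(t IFF (r IFF t)) XOR NOT ((r XOR t) OR (r IMPLIES t)) = F XOR F = F
t XOR r = F XOR F = F
r IFF (t XOR r) = F IFF F = T
((t IFF (r IFF t)) XOR NOT ((r XOR t) OR (r IMPLIES t))) IMPLIES (r IFF (t XOR r)) = F IMPLIES T = T
t IFF (((t IFF (r IFF t)) XOR NOT ((r XOR t) OR (r IMPLIES t))) IMPLIES (r IFF (t XOR r))) = F IFF T = F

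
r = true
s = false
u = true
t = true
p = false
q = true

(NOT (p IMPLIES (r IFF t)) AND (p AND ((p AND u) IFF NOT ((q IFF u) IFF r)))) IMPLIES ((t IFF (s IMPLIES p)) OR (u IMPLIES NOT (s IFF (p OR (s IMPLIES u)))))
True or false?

true

r IFF t = true IFF true = true
p IMPLIES (r IFF t) = false IMPLIES true = true
NOT (p IMPLIES (r IFF t)) = NOT true = false
p AND u = false AND true = false
q IFF u = true IFF true = true
(q IFF u) IFF r = true IFF true = true
NOT ((q IFF u) IFF r) = NOT true = false
(p AND u) IFF NOT ((q IFF u) IFF r) = false IFF false = true
p AND ((p AND u) IFF NOT ((q IFF u) IFF r)) = false AND true = false
NOT (p IMPLIES (r IFF t)) AND (p AND ((p AND u) IFF NOT ((q IFF u) IFF r))) = false AND false = false
s IMPLIES p = false IMPLIES false = true
t IFF (s IMPLIES p) = true IFF true = true
s IMPLIES u = false IMPLIES true = true
p OR (s IMPLIES u) = false OR true = true
s IFF (p OR (s IMPLIES u)) = false IFF true = false
NOT (s IFF (p OR (s IMPLIES u))) = NOT false = true
u IMPLIES NOT (s IFF (p OR (s IMPLIES u))) = true IMPLIES true = true
(t IFF (s IMPLIES p)) OR (u IMPLIES NOT (s IFF (p OR (s IMPLIES u)))) = true OR true = true
(NOT (p IMPLIES (r IFF t)) AND (p AND ((p AND u) IFF NOT ((q IFF u) IFF r)))) IMPLIES ((t IFF (s IMPLIES p)) OR (u IMPLIES NOT (s IFF (p OR (s IMPLIES u))))) = false IMPLIES true = true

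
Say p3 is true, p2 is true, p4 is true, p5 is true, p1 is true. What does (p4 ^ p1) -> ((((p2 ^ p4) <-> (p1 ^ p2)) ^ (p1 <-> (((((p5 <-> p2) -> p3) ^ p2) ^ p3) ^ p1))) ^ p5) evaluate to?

T

p4 ^ p1 = T ^ T = F
p2 ^ p4 = T ^ T = F
p1 ^ p2 = T ^ T = F
(p2 ^ p4) <-> (p1 ^ p2) = F <-> F = T
p5 <-> p2 = T <-> T = T
(p5 <-> p2) -> p3 = T -> T = T
((p5 <-> p2) -> p3) ^ p2 = T ^ T = F
(((p5 <-> p2) -> p3) ^ p2) ^ p3 = F ^ T = T
((((p5 <-> p2) -> p3) ^ p2) ^ p3) ^ p1 = T ^ T = F
p1 <-> (((((p5 <-> p2) -> p3) ^ p2) ^ p3) ^ p1) = T <-> F = F
((p2 ^ p4) <-> (p1 ^ p2)) ^ (p1 <-> (((((p5 <-> p2) -> p3) ^ p2) ^ p3) ^ p1)) = T ^ F = T
(((p2 ^ p4) <-> (p1 ^ p2)) ^ (p1 <-> (((((p5 <-> p2) -> p3) ^ p2) ^ p3) ^ p1))) ^ p5 = T ^ T = F
(p4 ^ p1) -> ((((p2 ^ p4) <-> (p1 ^ p2)) ^ (p1 <-> (((((p5 <-> p2) -> p3) ^ p2) ^ p3) ^ p1))) ^ p5) = F -> F = T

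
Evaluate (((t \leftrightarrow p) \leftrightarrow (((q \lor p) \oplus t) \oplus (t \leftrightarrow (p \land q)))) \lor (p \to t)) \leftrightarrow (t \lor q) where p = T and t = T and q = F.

t \leftrightarrow p = T \leftrightarrow T = T
q \lor p = F \lor T = T
(q \lor p) \oplus t = T \oplus T = F
p \land q = T \land F = F
t \leftrightarrow (p \land q) = T \leftrightarrow F = F
((q \lor p) \oplus t) \oplus (t \leftrightarrow (p \land q)) = F \oplus F = F
(t \leftrightarrow p) \leftrightarrow (((q \lor p) \oplus t) \oplus (t \leftrightarrow (p \land q))) = T \leftrightarrow F = F
p \to t = T \to T = T
((t \leftrightarrow p) \leftrightarrow (((q \lor p) \oplus t) \oplus (t \leftrightarrow (p \land q)))) \lor (p \to t) = F \lor T = T
t \lor q = T \lor F = T
(((t \leftrightarrow p) \leftrightarrow (((q \lor p) \oplus t) \oplus (t \leftrightarrow (p \land q)))) \lor (p \to t)) \leftrightarrow (t \lor q) = T \leftrightarrow T = T

T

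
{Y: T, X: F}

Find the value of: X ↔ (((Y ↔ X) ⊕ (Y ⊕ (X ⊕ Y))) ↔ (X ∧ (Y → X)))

F

Y ↔ X = T ↔ F = F
X ⊕ Y = F ⊕ T = T
Y ⊕ (X ⊕ Y) = T ⊕ T = F
(Y ↔ X) ⊕ (Y ⊕ (X ⊕ Y)) = F ⊕ F = F
Y → X = T → F = F
X ∧ (Y → X) = F ∧ F = F
((Y ↔ X) ⊕ (Y ⊕ (X ⊕ Y))) ↔ (X ∧ (Y → X)) = F ↔ F = T
X ↔ (((Y ↔ X) ⊕ (Y ⊕ (X ⊕ Y))) ↔ (X ∧ (Y → X))) = F ↔ T = F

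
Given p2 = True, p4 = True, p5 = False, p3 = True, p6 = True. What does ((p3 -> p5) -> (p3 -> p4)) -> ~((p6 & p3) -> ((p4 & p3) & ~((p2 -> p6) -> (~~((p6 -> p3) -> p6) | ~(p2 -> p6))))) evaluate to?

True

p3 -> p5 = True -> False = False
p3 -> p4 = True -> True = True
(p3 -> p5) -> (p3 -> p4) = False -> True = True
p6 & p3 = True & True = True
p4 & p3 = True & True = True
p2 -> p6 = True -> True = True
p6 -> p3 = True -> True = True
(p6 -> p3) -> p6 = True -> True = True
~((p6 -> p3) -> p6) = ~True = False
~~((p6 -> p3) -> p6) = ~False = True
p2 -> p6 = True -> True = True
~(p2 -> p6) = ~True = False
~~((p6 -> p3) -> p6) | ~(p2 -> p6) = True | False = True
(p2 -> p6) -> (~~((p6 -> p3) -> p6) | ~(p2 -> p6)) = True -> True = True
~((p2 -> p6) -> (~~((p6 -> p3) -> p6) | ~(p2 -> p6))) = ~True = False
(p4 & p3) & ~((p2 -> p6) -> (~~((p6 -> p3) -> p6) | ~(p2 -> p6))) = True & False = False
(p6 & p3) -> ((p4 & p3) & ~((p2 -> p6) -> (~~((p6 -> p3) -> p6) | ~(p2 -> p6)))) = True -> False = False
~((p6 & p3) -> ((p4 & p3) & ~((p2 -> p6) -> (~~((p6 -> p3) -> p6) | ~(p2 -> p6))))) = ~False = True
((p3 -> p5) -> (p3 -> p4)) -> ~((p6 & p3) -> ((p4 & p3) & ~((p2 -> p6) -> (~~((p6 -> p3) -> p6) | ~(p2 -> p6))))) = True -> True = True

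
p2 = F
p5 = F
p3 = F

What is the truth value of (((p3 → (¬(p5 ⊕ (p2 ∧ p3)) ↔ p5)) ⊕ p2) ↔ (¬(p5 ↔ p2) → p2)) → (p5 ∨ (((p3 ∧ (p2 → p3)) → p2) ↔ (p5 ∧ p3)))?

F

Substituting p2=F, p5=F, p3=F:
p2 ∧ p3 = F ∧ F = F
p5 ⊕ (p2 ∧ p3) = F ⊕ F = F
¬(p5 ⊕ (p2 ∧ p3)) = ¬F = T
¬(p5 ⊕ (p2 ∧ p3)) ↔ p5 = T ↔ F = F
p3 → (¬(p5 ⊕ (p2 ∧ p3)) ↔ p5) = F → F = T
(p3 → (¬(p5 ⊕ (p2 ∧ p3)) ↔ p5)) ⊕ p2 = T ⊕ F = T
p5 ↔ p2 = F ↔ F = T
¬(p5 ↔ p2) = ¬T = F
¬(p5 ↔ p2) → p2 = F → F = T
((p3 → (¬(p5 ⊕ (p2 ∧ p3)) ↔ p5)) ⊕ p2) ↔ (¬(p5 ↔ p2) → p2) = T ↔ T = T
p2 → p3 = F → F = T
p3 ∧ (p2 → p3) = F ∧ T = F
(p3 ∧ (p2 → p3)) → p2 = F → F = T
p5 ∧ p3 = F ∧ F = F
((p3 ∧ (p2 → p3)) → p2) ↔ (p5 ∧ p3) = T ↔ F = F
p5 ∨ (((p3 ∧ (p2 → p3)) → p2) ↔ (p5 ∧ p3)) = F ∨ F = F
(((p3 → (¬(p5 ⊕ (p2 ∧ p3)) ↔ p5)) ⊕ p2) ↔ (¬(p5 ↔ p2) → p2)) → (p5 ∨ (((p3 ∧ (p2 → p3)) → p2) ↔ (p5 ∧ p3))) = T → F = F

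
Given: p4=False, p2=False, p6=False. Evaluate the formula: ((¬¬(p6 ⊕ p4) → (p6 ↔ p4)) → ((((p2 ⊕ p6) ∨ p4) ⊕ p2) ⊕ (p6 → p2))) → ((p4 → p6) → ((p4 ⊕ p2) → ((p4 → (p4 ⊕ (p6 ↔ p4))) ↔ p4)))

Substituting p4=False, p2=False, p6=False:
p6 ⊕ p4 = False ⊕ False = False
¬(p6 ⊕ p4) = ¬False = True
¬¬(p6 ⊕ p4) = ¬True = False
p6 ↔ p4 = False ↔ False = True
¬¬(p6 ⊕ p4) → (p6 ↔ p4) = False → True = True
p2 ⊕ p6 = False ⊕ False = False
(p2 ⊕ p6) ∨ p4 = False ∨ False = False
((p2 ⊕ p6) ∨ p4) ⊕ p2 = False ⊕ False = False
p6 → p2 = False → False = True
(((p2 ⊕ p6) ∨ p4) ⊕ p2) ⊕ (p6 → p2) = False ⊕ True = True
(¬¬(p6 ⊕ p4) → (p6 ↔ p4)) → ((((p2 ⊕ p6) ∨ p4) ⊕ p2) ⊕ (p6 → p2)) = True → True = True
p4 → p6 = False → False = True
p4 ⊕ p2 = False ⊕ False = False
p6 ↔ p4 = False ↔ False = True
p4 ⊕ (p6 ↔ p4) = False ⊕ True = True
p4 → (p4 ⊕ (p6 ↔ p4)) = False → True = True
(p4 → (p4 ⊕ (p6 ↔ p4))) ↔ p4 = True ↔ False = False
(p4 ⊕ p2) → ((p4 → (p4 ⊕ (p6 ↔ p4))) ↔ p4) = False → False = True
(p4 → p6) → ((p4 ⊕ p2) → ((p4 → (p4 ⊕ (p6 ↔ p4))) ↔ p4)) = True → True = True
((¬¬(p6 ⊕ p4) → (p6 ↔ p4)) → ((((p2 ⊕ p6) ∨ p4) ⊕ p2) ⊕ (p6 → p2))) → ((p4 → p6) → ((p4 ⊕ p2) → ((p4 → (p4 ⊕ (p6 ↔ p4))) ↔ p4))) = True → True = True

True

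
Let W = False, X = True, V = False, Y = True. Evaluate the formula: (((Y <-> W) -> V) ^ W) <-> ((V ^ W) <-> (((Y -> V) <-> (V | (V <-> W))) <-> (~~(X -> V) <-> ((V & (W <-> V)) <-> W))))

False

Y <-> W = True <-> False = False
(Y <-> W) -> V = False -> False = True
((Y <-> W) -> V) ^ W = True ^ False = True
V ^ W = False ^ False = False
Y -> V = True -> False = False
V <-> W = False <-> False = True
V | (V <-> W) = False | True = True
(Y -> V) <-> (V | (V <-> W)) = False <-> True = False
X -> V = True -> False = False
~(X -> V) = ~False = True
~~(X -> V) = ~True = False
W <-> V = False <-> False = True
V & (W <-> V) = False & True = False
(V & (W <-> V)) <-> W = False <-> False = True
~~(X -> V) <-> ((V & (W <-> V)) <-> W) = False <-> True = False
((Y -> V) <-> (V | (V <-> W))) <-> (~~(X -> V) <-> ((V & (W <-> V)) <-> W)) = False <-> False = True
(V ^ W) <-> (((Y -> V) <-> (V | (V <-> W))) <-> (~~(X -> V) <-> ((V & (W <-> V)) <-> W))) = False <-> True = False
(((Y <-> W) -> V) ^ W) <-> ((V ^ W) <-> (((Y -> V) <-> (V | (V <-> W))) <-> (~~(X -> V) <-> ((V & (W <-> V)) <-> W)))) = True <-> False = False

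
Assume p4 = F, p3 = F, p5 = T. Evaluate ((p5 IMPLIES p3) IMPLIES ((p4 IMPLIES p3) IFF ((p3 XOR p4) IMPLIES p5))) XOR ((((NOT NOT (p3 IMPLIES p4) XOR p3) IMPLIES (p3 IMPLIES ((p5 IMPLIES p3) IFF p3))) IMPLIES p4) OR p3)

T

p5 IMPLIES p3 = T IMPLIES F = F
p4 IMPLIES p3 = F IMPLIES F = T
p3 XOR p4 = F XOR F = F
(p3 XOR p4) IMPLIES p5 = F IMPLIES T = T
(p4 IMPLIES p3) IFF ((p3 XOR p4) IMPLIES p5) = T IFF T = T
(p5 IMPLIES p3) IMPLIES ((p4 IMPLIES p3) IFF ((p3 XOR p4) IMPLIES p5)) = F IMPLIES T = T
p3 IMPLIES p4 = F IMPLIES F = T
NOT (p3 IMPLIES p4) = NOT T = F
NOT NOT (p3 IMPLIES p4) = NOT F = T
NOT NOT (p3 IMPLIES p4) XOR p3 = T XOR F = T
p5 IMPLIES p3 = T IMPLIES F = F
(p5 IMPLIES p3) IFF p3 = F IFF F = T
p3 IMPLIES ((p5 IMPLIES p3) IFF p3) = F IMPLIES T = T
(NOT NOT (p3 IMPLIES p4) XOR p3) IMPLIES (p3 IMPLIES ((p5 IMPLIES p3) IFF p3)) = T IMPLIES T = T
((NOT NOT (p3 IMPLIES p4) XOR p3) IMPLIES (p3 IMPLIES ((p5 IMPLIES p3) IFF p3))) IMPLIES p4 = T IMPLIES F = F
(((NOT NOT (p3 IMPLIES p4) XOR p3) IMPLIES (p3 IMPLIES ((p5 IMPLIES p3) IFF p3))) IMPLIES p4) OR p3 = F OR F = F
((p5 IMPLIES p3) IMPLIES ((p4 IMPLIES p3) IFF ((p3 XOR p4) IMPLIES p5))) XOR ((((NOT NOT (p3 IMPLIES p4) XOR p3) IMPLIES (p3 IMPLIES ((p5 IMPLIES p3) IFF p3))) IMPLIES p4) OR p3) = T XOR F = T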